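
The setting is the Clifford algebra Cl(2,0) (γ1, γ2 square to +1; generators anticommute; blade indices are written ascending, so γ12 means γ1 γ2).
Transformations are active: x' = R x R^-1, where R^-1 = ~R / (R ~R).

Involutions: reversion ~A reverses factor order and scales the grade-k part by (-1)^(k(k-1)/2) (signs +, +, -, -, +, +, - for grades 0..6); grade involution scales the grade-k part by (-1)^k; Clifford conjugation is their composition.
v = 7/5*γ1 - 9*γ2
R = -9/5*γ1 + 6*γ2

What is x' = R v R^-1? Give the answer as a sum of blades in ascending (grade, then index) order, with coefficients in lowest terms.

~R = -9/5*γ1 + 6*γ2, and R ~R = 981/25, so R^-1 = ~R / (981/25).
R v = -1413/25 + 39/5*γ12
Answer: 2063/545*γ1 - 903/109*γ2


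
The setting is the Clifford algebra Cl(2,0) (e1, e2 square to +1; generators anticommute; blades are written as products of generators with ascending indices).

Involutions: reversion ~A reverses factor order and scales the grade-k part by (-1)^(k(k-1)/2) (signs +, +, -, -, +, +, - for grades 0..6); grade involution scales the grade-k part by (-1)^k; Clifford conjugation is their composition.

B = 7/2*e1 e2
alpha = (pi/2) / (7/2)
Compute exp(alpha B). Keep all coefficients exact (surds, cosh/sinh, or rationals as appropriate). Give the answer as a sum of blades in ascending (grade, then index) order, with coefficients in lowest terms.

B^2 = (7/2)^2*(e1 e2)^2 = 49/4*(-1) = -49/4 (a basis 2-blade squares to minus the product of its generators' squares).
B^2 = -49/4 — since the square is negative, the closed form is circular: l = 7/2, alpha*l = pi/2, so exp(alpha B) = cos(pi/2) + (sin(pi/2)/(7/2))*B = 0 + (2/7)*B.
Answer: e1 e2


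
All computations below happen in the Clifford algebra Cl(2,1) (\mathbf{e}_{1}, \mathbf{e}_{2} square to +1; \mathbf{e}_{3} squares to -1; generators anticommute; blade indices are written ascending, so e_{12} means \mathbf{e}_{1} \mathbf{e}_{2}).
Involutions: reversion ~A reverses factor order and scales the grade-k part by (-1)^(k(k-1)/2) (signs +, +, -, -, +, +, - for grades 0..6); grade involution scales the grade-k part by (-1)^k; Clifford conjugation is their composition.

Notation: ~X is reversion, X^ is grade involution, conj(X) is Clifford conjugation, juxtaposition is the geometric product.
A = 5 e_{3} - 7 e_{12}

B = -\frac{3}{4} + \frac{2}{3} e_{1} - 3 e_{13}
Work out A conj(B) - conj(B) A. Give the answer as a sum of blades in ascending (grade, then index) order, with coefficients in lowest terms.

first term: 15 e_{1} - \frac{14}{3} e_{2} - \frac{15}{4} e_{3} + \frac{21}{4} e_{12} + \frac{10}{3} e_{13} + 21 e_{23}
second term: -15 e_{1} + \frac{14}{3} e_{2} - \frac{15}{4} e_{3} + \frac{21}{4} e_{12} - \frac{10}{3} e_{13} - 21 e_{23}
Answer: 30 e_{1} - \frac{28}{3} e_{2} + \frac{20}{3} e_{13} + 42 e_{23}


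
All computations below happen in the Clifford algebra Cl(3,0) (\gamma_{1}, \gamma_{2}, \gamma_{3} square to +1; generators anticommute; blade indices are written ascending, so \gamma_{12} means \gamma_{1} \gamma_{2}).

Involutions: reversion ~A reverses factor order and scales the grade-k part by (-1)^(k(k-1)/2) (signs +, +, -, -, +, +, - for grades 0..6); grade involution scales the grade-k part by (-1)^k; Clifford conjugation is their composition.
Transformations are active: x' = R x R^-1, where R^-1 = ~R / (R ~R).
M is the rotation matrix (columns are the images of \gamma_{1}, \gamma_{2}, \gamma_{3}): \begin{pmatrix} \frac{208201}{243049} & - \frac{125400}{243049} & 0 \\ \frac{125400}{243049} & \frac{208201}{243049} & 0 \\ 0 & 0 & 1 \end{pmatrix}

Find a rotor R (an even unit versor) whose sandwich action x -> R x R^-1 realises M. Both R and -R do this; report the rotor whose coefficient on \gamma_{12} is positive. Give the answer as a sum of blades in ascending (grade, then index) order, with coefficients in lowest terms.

Method: write R = a + b12*\gamma_{12} + b13*\gamma_{13} + b23*\gamma_{23} with a^2 + b12^2 + b13^2 + b23^2 = 1 (so R^-1 = ~R). Expanding the columns R e_j ~R gives tr M = 4a^2 - 1 and, from the antisymmetric part, M21 - M12 = -4a*b12, M13 - M31 = 4a*b13, M32 - M23 = -4a*b23.
Here tr M = \frac{659451}{243049}, so a^2 = (1 + tr M)/4 = \frac{225625}{243049} and a = ±\frac{475}{493}. Taking a = \frac{475}{493}: M21 - M12 = \frac{250800}{243049}, M13 - M31 = 0, M32 - M23 = 0, giving b12 = -\frac{132}{493}, b13 = 0, b23 = 0, i.e. R = \frac{475}{493} - \frac{132}{493} \gamma_{12}.
Its \gamma_{12} coefficient is negative, so report the other preimage -R.
Answer: -\frac{475}{493} + \frac{132}{493} \gamma_{12}. Sheet selection: the two-to-one cover makes ±R indistinguishable at the matrix level (trace \frac{659451}{243049}), so uniqueness comes from the required sign on \gamma_{12}.


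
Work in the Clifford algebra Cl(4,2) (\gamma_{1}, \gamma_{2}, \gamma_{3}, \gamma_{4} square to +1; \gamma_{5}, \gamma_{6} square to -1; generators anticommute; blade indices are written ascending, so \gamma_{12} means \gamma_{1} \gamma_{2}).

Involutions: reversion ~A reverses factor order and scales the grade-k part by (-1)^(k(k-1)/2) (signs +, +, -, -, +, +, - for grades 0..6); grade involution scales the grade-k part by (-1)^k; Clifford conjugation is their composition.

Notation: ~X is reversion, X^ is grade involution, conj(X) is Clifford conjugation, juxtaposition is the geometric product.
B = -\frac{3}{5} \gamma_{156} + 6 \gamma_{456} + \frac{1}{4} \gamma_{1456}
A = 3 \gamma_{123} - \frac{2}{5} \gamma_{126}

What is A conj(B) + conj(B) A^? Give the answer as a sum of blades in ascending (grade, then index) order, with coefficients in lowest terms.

first term: \frac{6}{25} \gamma_{25} + \frac{1}{10} \gamma_{245} + \frac{12}{5} \gamma_{1245} - \frac{9}{5} \gamma_{2356} + \frac{3}{4} \gamma_{23456} + 18 \gamma_{123456}
second term: \frac{6}{25} \gamma_{25} - \frac{1}{10} \gamma_{245} - \frac{12}{5} \gamma_{1245} + \frac{9}{5} \gamma_{2356} + \frac{3}{4} \gamma_{23456} + 18 \gamma_{123456}
Answer: \frac{12}{25} \gamma_{25} + \frac{3}{2} \gamma_{23456} + 36 \gamma_{123456}


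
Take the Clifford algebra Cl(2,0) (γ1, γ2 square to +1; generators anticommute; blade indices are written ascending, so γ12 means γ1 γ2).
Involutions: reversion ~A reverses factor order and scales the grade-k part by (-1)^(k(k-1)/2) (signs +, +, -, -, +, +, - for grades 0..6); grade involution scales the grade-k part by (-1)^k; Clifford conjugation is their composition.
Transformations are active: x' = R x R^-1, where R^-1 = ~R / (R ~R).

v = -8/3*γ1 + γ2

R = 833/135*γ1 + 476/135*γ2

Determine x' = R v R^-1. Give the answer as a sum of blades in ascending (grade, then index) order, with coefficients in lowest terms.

~R = 833/135*γ1 + 476/135*γ2, and R ~R = 184093/3645, so R^-1 = ~R / (184093/3645).
R v = -5236/405 + 6307/405*γ12
Answer: -32/65*γ1 - 547/195*γ2


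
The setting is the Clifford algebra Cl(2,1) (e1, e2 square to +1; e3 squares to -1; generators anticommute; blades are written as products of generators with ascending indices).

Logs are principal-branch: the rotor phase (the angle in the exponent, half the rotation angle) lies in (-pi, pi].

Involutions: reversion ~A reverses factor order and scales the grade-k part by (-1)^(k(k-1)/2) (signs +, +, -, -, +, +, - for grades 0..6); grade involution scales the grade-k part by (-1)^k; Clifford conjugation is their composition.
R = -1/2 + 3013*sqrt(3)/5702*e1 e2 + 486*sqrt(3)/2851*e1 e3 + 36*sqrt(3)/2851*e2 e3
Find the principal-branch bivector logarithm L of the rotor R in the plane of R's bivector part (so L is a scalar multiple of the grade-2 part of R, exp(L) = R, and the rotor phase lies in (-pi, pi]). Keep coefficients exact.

The scalar part of R is -1/2, which pins the rotor phase on the principal branch; dividing the bivector part by the sine of that phase recovers the unit plane, and L is the phase times that plane.
Concretely: cos(phase) = -1/2 gives phase = ±2*pi/3, and since phase/sin(phase) is even the sign is immaterial: L = (phase/sin(phase)) * <R>_2 = (4*sqrt(3)*pi/9) * <R>_2.
Answer: 6026*pi/8553*e1 e2 + 648*pi/2851*e1 e3 + 48*pi/2851*e2 e3


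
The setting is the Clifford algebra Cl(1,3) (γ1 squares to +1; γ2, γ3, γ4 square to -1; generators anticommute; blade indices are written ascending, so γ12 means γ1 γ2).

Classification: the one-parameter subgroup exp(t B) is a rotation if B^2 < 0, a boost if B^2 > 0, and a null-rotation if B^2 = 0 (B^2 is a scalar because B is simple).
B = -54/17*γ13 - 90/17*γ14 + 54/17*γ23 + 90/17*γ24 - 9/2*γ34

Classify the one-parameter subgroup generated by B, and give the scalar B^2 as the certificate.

B^2 term by term: the squares give (-54/17)^2*(γ13)^2 + (-90/17)^2*(γ14)^2 + (54/17)^2*(γ23)^2 + (90/17)^2*(γ24)^2 + (-9/2)^2*(γ34)^2 = 2916/289*(+1) + 8100/289*(+1) + 2916/289*(-1) + 8100/289*(-1) + 81/4*(-1) = -81/4 (each basis 2-blade squares to minus the product of its generators' squares); cross terms between blades sharing an index anticommute and cancel; the commuting (index-disjoint) pairs give grade-4 terms 2*c*c'*(blade product), which cancel blade by blade — γ1234: 9720/289 - 9720/289 = 0 — confirming B is simple. So B^2 = -81/4.
Answer: rotation, certificate B^2 = -81/4. No conjugation can change B^2 = -81/4; the sign gives the class.


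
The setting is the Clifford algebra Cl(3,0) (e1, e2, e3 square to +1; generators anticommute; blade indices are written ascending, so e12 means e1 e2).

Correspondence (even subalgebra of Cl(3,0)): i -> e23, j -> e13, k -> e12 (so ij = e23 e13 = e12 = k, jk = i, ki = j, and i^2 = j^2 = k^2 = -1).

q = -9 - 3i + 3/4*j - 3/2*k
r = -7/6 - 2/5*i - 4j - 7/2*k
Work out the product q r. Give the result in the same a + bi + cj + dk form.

In blades: q = -9 - 3/2*e12 + 3/4*e13 - 3*e23, r = -7/6 - 7/2*e12 - 4*e13 - 2/5*e23.
Distribute q over r term by term (generator squares from the signature, products reordered to ascending indices): (-9)*r = 21/2 + 63/2*e12 + 36*e13 + 18/5*e23; (-3/2*e12)*r = -21/4 + 7/4*e12 + 3/5*e13 - 6*e23; (3/4*e13)*r = 3 + 3/10*e12 - 7/8*e13 - 21/8*e23; (-3*e23)*r = -6/5 + 12*e12 - 21/2*e13 + 7/2*e23.
Sum: 141/20 + 911/20*e12 + 1009/40*e13 - 61/40*e23; translating back through the correspondence:
Answer: 141/20 - 61/40*i + 1009/40*j + 911/20*k


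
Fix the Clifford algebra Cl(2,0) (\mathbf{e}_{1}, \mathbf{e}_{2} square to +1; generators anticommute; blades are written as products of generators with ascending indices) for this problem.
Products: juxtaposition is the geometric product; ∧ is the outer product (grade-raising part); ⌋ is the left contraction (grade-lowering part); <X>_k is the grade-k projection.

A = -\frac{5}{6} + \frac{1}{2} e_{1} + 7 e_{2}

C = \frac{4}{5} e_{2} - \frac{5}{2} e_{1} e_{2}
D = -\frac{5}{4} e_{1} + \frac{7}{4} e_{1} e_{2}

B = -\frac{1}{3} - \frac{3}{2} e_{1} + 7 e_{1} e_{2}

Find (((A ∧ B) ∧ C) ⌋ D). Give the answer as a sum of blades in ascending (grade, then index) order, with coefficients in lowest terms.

step 1: \frac{5}{18} + \frac{13}{12} e_{1} - \frac{7}{3} e_{2} + \frac{14}{3} e_{1} e_{2}
step 2: \frac{2}{9} e_{2} + \frac{31}{180} e_{1} e_{2}
step 3: -\frac{217}{720} - \frac{7}{18} e_{1}
Answer: -\frac{217}{720} - \frac{7}{18} e_{1}


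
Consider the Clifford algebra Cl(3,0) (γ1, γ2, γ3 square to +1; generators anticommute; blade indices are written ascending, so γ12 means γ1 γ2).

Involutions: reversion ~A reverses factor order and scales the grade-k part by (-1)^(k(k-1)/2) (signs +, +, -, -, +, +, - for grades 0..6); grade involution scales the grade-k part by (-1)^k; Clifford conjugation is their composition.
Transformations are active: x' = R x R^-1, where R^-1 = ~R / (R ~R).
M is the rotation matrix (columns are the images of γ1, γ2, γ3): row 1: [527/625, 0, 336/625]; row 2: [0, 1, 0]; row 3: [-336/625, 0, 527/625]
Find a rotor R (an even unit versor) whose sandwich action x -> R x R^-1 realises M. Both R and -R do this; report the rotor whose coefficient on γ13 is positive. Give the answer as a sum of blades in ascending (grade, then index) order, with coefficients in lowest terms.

Method: write R = a + b12*γ12 + b13*γ13 + b23*γ23 with a^2 + b12^2 + b13^2 + b23^2 = 1 (so R^-1 = ~R). Expanding the columns R e_j ~R gives tr M = 4a^2 - 1 and, from the antisymmetric part, M21 - M12 = -4a*b12, M13 - M31 = 4a*b13, M32 - M23 = -4a*b23.
Here tr M = 1679/625, so a^2 = (1 + tr M)/4 = 576/625 and a = ±24/25. Taking a = 24/25: M21 - M12 = 0, M13 - M31 = 672/625, M32 - M23 = 0, giving b12 = 0, b13 = 7/25, b23 = 0, i.e. R = 24/25 + 7/25*γ13.
Its γ13 coefficient is already positive.
Answer: 24/25 + 7/25*γ13. Uniqueness: Spin(3) -> SO(3) maps R and -R to the same rotation of trace 1679/625; fixing the sign of the γ13 coefficient removes the ambiguity.


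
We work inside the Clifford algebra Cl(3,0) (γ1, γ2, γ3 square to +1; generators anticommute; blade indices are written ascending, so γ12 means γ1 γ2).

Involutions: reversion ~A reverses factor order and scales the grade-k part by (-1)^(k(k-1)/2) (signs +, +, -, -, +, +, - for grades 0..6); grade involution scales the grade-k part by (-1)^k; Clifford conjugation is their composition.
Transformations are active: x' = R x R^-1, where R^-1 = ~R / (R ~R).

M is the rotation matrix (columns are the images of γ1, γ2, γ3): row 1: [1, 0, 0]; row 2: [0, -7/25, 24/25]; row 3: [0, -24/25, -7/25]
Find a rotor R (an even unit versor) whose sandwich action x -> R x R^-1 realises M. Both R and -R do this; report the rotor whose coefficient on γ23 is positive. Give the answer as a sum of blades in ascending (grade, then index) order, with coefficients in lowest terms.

Method: write R = a + b12*γ12 + b13*γ13 + b23*γ23 with a^2 + b12^2 + b13^2 + b23^2 = 1 (so R^-1 = ~R). Expanding the columns R e_j ~R gives tr M = 4a^2 - 1 and, from the antisymmetric part, M21 - M12 = -4a*b12, M13 - M31 = 4a*b13, M32 - M23 = -4a*b23.
Here tr M = 11/25, so a^2 = (1 + tr M)/4 = 9/25 and a = ±3/5. Taking a = 3/5: M21 - M12 = 0, M13 - M31 = 0, M32 - M23 = -48/25, giving b12 = 0, b13 = 0, b23 = 4/5, i.e. R = 3/5 + 4/5*γ23.
Its γ23 coefficient is already positive.
Answer: 3/5 + 4/5*γ23. Sheet selection: the two-to-one cover makes ±R indistinguishable at the matrix level (trace 11/25), so uniqueness comes from the required sign on γ23.


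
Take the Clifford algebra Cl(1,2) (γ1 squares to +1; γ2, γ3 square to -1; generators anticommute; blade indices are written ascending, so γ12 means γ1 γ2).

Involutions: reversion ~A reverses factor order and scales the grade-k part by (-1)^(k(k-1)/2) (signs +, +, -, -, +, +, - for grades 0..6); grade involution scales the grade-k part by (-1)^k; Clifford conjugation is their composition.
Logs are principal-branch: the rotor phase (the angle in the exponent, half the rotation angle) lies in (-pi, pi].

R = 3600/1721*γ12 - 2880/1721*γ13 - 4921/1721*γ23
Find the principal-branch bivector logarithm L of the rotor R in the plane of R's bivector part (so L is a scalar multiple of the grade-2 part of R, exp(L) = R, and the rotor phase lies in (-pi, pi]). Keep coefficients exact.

The scalar part of R is 0, which pins the rotor phase on the principal branch; dividing the bivector part by the sine of that phase recovers the unit plane, and L is the phase times that plane.
Concretely: cos(phase) = 0 gives phase = ±pi/2, and since phase/sin(phase) is even the sign is immaterial: L = (phase/sin(phase)) * <R>_2 = (pi/2) * <R>_2.
Answer: 1800*pi/1721*γ12 - 1440*pi/1721*γ13 - 4921*pi/3442*γ23


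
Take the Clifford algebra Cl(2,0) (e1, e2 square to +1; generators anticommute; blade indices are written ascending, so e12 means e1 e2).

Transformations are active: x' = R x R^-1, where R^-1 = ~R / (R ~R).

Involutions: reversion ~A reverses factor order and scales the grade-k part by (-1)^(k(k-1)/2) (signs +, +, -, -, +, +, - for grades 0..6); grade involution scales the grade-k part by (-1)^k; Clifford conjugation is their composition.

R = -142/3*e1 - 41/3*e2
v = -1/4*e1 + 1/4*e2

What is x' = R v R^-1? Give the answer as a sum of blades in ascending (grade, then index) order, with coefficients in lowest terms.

~R = -142/3*e1 - 41/3*e2, and R ~R = 21845/9, so R^-1 = ~R / (21845/9).
R v = 101/12 - 61/4*e12
Answer: -6839/87380*e1 - 30127/87380*e2


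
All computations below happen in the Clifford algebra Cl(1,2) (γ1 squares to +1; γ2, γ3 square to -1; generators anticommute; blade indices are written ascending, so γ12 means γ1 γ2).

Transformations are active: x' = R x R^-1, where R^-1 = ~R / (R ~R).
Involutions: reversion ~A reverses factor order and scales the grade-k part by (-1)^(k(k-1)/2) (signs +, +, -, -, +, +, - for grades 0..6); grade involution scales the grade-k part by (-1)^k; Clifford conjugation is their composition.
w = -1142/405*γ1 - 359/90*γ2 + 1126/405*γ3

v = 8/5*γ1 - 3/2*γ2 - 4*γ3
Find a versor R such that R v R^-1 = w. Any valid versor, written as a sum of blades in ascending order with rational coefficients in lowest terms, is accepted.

Equal squares first: v^2 = w^2 = -1569/100. Then v + w = -494/405*γ1 - 247/45*γ2 - 494/405*γ3 is a versor taking v to w, provided it is invertible.
Answer: -494/405*γ1 - 247/45*γ2 - 494/405*γ3


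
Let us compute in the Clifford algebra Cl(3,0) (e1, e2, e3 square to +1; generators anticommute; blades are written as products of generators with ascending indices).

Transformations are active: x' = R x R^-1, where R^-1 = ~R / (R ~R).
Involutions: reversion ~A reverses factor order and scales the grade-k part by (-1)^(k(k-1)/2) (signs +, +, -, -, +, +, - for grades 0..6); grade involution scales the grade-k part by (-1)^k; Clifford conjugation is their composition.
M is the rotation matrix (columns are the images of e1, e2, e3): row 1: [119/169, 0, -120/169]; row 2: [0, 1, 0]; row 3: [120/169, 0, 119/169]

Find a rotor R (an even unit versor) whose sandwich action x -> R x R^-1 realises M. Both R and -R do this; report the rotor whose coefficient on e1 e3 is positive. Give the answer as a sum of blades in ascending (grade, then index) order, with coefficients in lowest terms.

Method: write R = a + b12*e1 e2 + b13*e1 e3 + b23*e2 e3 with a^2 + b12^2 + b13^2 + b23^2 = 1 (so R^-1 = ~R). Expanding the columns R e_j ~R gives tr M = 4a^2 - 1 and, from the antisymmetric part, M21 - M12 = -4a*b12, M13 - M31 = 4a*b13, M32 - M23 = -4a*b23.
Here tr M = 407/169, so a^2 = (1 + tr M)/4 = 144/169 and a = ±12/13. Taking a = 12/13: M21 - M12 = 0, M13 - M31 = -240/169, M32 - M23 = 0, giving b12 = 0, b13 = -5/13, b23 = 0, i.e. R = 12/13 - 5/13*e1 e3.
Its e1 e3 coefficient is negative, so report the other preimage -R.
Answer: -12/13 + 5/13*e1 e3. Note: both R and -R realise this M (trace 407/169); the covering map identifies them, and the e1 e3-coefficient sign is the tie-breaker.


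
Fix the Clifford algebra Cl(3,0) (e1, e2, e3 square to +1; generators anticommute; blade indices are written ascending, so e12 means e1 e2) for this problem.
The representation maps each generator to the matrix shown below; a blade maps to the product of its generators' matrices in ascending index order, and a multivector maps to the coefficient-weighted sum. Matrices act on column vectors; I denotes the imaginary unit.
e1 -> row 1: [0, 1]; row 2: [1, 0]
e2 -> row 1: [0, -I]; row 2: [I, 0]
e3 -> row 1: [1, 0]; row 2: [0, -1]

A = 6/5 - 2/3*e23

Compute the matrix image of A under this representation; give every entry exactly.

Bivector images (products of the table entries): rho(e23) = rho(e2)rho(e3) = row 1: [0, I]; row 2: [I, 0].
M = (6/5)*1 + (-2/3)*rho(e23), summed entrywise (1 is the identity matrix):
Answer: row 1: [6/5, -2*I/3]; row 2: [-2*I/3, 6/5]


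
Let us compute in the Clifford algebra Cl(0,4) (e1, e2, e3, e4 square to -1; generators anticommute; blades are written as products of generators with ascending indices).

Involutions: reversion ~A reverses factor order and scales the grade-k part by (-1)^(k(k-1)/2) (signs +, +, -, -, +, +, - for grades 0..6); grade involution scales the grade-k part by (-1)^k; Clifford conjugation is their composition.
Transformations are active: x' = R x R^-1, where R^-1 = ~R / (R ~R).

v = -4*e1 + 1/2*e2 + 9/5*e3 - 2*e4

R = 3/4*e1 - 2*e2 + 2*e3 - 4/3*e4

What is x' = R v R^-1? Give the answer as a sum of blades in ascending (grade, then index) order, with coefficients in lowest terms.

~R = 3/4*e1 - 2*e2 + 2*e3 - 4/3*e4, and R ~R = -1489/144, so R^-1 = ~R / (-1489/144).
R v = -34/15 - 61/8*e1 e2 + 187/20*e1 e3 - 41/6*e1 e4 - 23/5*e2 e3 + 14/3*e2 e4 - 8/5*e3 e4
Answer: 32228/7445*e1 - 20501/14890*e2 - 6873/7445*e3 + 10538/7445*e4


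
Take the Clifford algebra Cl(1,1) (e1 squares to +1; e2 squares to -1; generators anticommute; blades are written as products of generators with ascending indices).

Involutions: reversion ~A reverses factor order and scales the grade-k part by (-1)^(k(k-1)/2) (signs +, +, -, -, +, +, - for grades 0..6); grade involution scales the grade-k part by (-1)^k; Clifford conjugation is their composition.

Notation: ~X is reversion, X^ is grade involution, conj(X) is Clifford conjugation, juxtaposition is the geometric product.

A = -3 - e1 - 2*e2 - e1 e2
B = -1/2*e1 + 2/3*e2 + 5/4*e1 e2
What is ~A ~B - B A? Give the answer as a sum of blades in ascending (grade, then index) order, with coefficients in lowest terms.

first term: 7/12 + 10/3*e1 - 1/4*e2 + 25/12*e1 e2
second term: 7/12 + 10/3*e1 - 1/4*e2 - 25/12*e1 e2
Answer: 25/6*e1 e2


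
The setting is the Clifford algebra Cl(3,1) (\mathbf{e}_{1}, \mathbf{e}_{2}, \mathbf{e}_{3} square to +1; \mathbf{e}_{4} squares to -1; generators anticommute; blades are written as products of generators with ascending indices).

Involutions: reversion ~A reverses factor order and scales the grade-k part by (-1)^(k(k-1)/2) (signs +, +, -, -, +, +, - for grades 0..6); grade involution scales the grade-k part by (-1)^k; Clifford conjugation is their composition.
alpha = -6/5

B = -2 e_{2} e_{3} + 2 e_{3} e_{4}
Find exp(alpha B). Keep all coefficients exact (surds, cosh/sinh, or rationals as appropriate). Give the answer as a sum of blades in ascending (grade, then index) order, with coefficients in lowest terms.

B^2 term by term: the squares give (-2)^2*(e_{2} e_{3})^2 + (2)^2*(e_{3} e_{4})^2 = 4*(-1) + 4*(+1) = 0 (each basis 2-blade squares to minus the product of its generators' squares); cross terms between blades sharing an index anticommute and cancel. So B^2 = 0.
B^2 = 0, so the series closes: exp(alpha B) = 1 + alpha B (parabolic case).
Answer: 1 + \frac{12}{5} e_{2} e_{3} - \frac{12}{5} e_{3} e_{4}


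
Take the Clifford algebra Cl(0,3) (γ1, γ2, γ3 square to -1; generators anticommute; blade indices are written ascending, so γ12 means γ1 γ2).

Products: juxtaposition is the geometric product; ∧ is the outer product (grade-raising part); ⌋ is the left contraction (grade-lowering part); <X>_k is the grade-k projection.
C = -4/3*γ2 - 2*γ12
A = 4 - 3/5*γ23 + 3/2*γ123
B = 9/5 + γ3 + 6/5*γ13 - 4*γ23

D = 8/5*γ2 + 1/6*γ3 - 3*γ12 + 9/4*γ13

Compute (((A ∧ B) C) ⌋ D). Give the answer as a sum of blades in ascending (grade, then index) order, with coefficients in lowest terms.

step 1: 36/5 + 4*γ3 + 24/5*γ13 - 427/25*γ23 + 27/10*γ123
step 2: -48/5*γ2 + 2113/75*γ3 - 72/5*γ12 + 764/25*γ13 + 224/15*γ23 - 8/5*γ123
step 3: -45583/450 + 9219/100*γ1
Answer: -45583/450 + 9219/100*γ1


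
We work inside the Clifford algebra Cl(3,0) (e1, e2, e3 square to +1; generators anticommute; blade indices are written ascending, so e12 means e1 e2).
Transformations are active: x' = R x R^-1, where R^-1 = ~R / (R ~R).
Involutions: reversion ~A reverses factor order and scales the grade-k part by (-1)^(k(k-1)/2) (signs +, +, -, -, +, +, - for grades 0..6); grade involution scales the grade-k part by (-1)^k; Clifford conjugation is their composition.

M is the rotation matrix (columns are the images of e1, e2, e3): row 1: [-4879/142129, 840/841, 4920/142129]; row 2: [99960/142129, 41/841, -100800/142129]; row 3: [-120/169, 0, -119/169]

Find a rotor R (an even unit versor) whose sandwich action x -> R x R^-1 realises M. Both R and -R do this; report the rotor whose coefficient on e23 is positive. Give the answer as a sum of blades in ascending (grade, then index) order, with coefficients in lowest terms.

Method: write R = a + b12*e12 + b13*e13 + b23*e23 with a^2 + b12^2 + b13^2 + b23^2 = 1 (so R^-1 = ~R). Expanding the columns R e_j ~R gives tr M = 4a^2 - 1 and, from the antisymmetric part, M21 - M12 = -4a*b12, M13 - M31 = 4a*b13, M32 - M23 = -4a*b23.
Here tr M = -98029/142129, so a^2 = (1 + tr M)/4 = 11025/142129 and a = ±105/377. Taking a = 105/377: M21 - M12 = -42000/142129, M13 - M31 = 105840/142129, M32 - M23 = 100800/142129, giving b12 = 100/377, b13 = 252/377, b23 = -240/377, i.e. R = 105/377 + 100/377*e12 + 252/377*e13 - 240/377*e23.
Its e23 coefficient is negative, so report the other preimage -R.
Answer: -105/377 - 100/377*e12 - 252/377*e13 + 240/377*e23. Why the constraint matters: R and -R act identically through the sandwich — M has trace -98029/142129 either way — so only the sign condition on e23 picks one of the two preimages.


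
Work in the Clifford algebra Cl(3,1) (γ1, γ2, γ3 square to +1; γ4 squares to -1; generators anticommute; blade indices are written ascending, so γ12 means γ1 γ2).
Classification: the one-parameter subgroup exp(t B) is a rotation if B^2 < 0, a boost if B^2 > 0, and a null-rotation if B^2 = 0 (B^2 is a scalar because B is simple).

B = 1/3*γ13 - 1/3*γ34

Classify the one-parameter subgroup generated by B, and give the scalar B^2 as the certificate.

B^2 term by term: the squares give (1/3)^2*(γ13)^2 + (-1/3)^2*(γ34)^2 = 1/9*(-1) + 1/9*(+1) = 0 (each basis 2-blade squares to minus the product of its generators' squares); cross terms between blades sharing an index anticommute and cancel. So B^2 = 0.
Answer: null-rotation, certificate B^2 = 0. Note: conjugating B changes its blade decomposition but never the scalar B^2 = 0, whose sign settles the classification.


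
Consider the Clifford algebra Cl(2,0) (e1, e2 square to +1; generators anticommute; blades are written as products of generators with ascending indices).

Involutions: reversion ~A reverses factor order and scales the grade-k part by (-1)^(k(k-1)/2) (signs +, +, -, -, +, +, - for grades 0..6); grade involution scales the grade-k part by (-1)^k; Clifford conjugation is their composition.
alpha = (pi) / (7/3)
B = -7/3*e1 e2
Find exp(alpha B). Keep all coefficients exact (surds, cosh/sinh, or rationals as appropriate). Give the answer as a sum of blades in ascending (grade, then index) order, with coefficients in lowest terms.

B^2 = (-7/3)^2*(e1 e2)^2 = 49/9*(-1) = -49/9 (a basis 2-blade squares to minus the product of its generators' squares).
B^2 = -49/9 — the negative square puts this in the circular regime; l = 7/3, alpha*l = pi, so exp(alpha B) = cos(pi) + (sin(pi)/(7/3))*B = -1 + (0)*B.
Answer: -1


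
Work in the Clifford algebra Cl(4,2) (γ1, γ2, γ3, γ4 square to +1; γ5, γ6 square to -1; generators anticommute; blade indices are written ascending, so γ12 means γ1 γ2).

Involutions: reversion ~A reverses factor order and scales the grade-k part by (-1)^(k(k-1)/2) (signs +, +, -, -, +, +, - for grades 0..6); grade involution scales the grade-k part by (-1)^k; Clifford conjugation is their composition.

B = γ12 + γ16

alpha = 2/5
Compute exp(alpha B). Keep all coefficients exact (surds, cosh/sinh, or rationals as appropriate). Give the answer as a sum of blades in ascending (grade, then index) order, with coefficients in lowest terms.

B^2 term by term: the squares give (1)^2*(γ12)^2 + (1)^2*(γ16)^2 = 1*(-1) + 1*(+1) = 0 (each basis 2-blade squares to minus the product of its generators' squares); cross terms between blades sharing an index anticommute and cancel. So B^2 = 0.
B^2 = 0, and the exponential is exactly linear here: exp(alpha B) = 1 + alpha B (parabolic case).
Answer: 1 + 2/5*γ12 + 2/5*γ16


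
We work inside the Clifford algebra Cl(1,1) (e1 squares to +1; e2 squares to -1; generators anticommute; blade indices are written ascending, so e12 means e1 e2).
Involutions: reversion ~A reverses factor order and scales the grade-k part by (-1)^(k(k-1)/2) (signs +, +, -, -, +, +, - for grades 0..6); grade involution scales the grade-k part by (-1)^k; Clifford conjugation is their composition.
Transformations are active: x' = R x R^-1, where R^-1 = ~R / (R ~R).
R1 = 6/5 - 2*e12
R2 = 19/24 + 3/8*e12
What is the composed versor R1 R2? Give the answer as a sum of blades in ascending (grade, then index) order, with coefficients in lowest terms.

Distribute over the terms of R1 (each basis-blade product reordered to ascending indices, repeated generators contracted through their squares):
(6/5) R2 = 19/20 + 9/20*e12
(-2*e12) R2 = -3/4 - 19/12*e12
Summing the partial products and collecting blades:
Answer: 1/5 - 17/15*e12


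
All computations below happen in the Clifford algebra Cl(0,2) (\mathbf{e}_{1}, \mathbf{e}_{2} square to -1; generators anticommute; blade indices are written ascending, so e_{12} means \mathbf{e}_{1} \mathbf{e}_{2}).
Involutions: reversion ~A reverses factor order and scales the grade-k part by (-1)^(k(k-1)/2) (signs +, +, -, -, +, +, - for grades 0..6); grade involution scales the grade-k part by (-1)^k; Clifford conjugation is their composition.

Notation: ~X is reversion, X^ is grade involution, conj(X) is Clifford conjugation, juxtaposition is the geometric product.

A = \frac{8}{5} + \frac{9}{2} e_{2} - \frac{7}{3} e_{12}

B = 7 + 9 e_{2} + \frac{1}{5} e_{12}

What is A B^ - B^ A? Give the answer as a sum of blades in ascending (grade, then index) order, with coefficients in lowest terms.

first term: \frac{313}{6} - \frac{201}{10} e_{1} + \frac{171}{10} e_{2} - \frac{1201}{75} e_{12}
second term: \frac{313}{6} + \frac{201}{10} e_{1} + \frac{171}{10} e_{2} - \frac{1201}{75} e_{12}
Answer: -\frac{201}{5} e_{1}


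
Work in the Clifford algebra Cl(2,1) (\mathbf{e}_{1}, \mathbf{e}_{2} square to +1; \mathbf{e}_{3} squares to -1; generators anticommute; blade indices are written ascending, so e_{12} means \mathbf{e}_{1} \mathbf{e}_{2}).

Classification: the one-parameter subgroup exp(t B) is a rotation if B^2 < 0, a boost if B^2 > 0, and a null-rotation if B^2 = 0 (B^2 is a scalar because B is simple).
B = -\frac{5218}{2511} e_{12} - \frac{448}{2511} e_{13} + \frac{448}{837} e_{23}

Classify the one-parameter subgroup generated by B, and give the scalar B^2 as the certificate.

B^2 term by term: the squares give (-\frac{5218}{2511})^2*(e_{12})^2 + (-\frac{448}{2511})^2*(e_{13})^2 + (\frac{448}{837})^2*(e_{23})^2 = \frac{27227524}{6305121}*(-1) + \frac{200704}{6305121}*(+1) + \frac{200704}{700569}*(+1) = -4 (each basis 2-blade squares to minus the product of its generators' squares); cross terms between blades sharing an index anticommute and cancel. So B^2 = -4.
Answer: rotation, certificate B^2 = -4. Note: conjugating B changes its blade decomposition but never the scalar B^2 = -4, whose sign settles the classification.


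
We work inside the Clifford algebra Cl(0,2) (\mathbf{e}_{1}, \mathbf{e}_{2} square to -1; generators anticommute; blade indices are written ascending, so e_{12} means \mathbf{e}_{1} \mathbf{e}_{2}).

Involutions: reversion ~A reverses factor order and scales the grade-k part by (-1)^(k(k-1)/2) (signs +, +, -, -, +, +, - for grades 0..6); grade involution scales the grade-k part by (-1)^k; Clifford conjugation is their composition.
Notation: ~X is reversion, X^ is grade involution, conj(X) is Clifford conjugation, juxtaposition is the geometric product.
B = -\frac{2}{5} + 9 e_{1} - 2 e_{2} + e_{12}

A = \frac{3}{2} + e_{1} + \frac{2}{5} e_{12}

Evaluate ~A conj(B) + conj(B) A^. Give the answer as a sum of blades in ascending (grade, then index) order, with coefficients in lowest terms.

first term: 8 - \frac{131}{10} e_{1} + \frac{38}{5} e_{2} + \frac{33}{50} e_{12}
second term: -\frac{46}{5} - \frac{123}{10} e_{1} + \frac{38}{5} e_{2} + \frac{17}{50} e_{12}
Answer: -\frac{6}{5} - \frac{127}{5} e_{1} + \frac{76}{5} e_{2} + e_{12}


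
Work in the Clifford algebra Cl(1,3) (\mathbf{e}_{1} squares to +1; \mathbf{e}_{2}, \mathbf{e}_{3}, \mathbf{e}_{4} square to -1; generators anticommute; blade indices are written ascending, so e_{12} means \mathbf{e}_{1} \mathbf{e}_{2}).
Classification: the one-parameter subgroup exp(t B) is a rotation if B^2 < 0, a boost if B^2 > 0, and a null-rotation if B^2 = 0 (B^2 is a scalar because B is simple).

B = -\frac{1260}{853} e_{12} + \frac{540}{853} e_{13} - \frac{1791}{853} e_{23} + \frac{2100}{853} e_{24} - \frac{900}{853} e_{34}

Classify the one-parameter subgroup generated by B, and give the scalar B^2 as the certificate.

B^2 term by term: the squares give (-\frac{1260}{853})^2*(e_{12})^2 + (\frac{540}{853})^2*(e_{13})^2 + (-\frac{1791}{853})^2*(e_{23})^2 + (\frac{2100}{853})^2*(e_{24})^2 + (-\frac{900}{853})^2*(e_{34})^2 = \frac{1587600}{727609}*(+1) + \frac{291600}{727609}*(+1) + \frac{3207681}{727609}*(-1) + \frac{4410000}{727609}*(-1) + \frac{810000}{727609}*(-1) = -9 (each basis 2-blade squares to minus the product of its generators' squares); cross terms between blades sharing an index anticommute and cancel; the commuting (index-disjoint) pairs give grade-4 terms 2*c*c'*(blade product), which cancel blade by blade — e_{1234}: \frac{2268000}{727609} - \frac{2268000}{727609} = 0 — confirming B is simple. So B^2 = -9.
Answer: rotation, certificate B^2 = -9. The class reads off the invariant scalar -9 directly.


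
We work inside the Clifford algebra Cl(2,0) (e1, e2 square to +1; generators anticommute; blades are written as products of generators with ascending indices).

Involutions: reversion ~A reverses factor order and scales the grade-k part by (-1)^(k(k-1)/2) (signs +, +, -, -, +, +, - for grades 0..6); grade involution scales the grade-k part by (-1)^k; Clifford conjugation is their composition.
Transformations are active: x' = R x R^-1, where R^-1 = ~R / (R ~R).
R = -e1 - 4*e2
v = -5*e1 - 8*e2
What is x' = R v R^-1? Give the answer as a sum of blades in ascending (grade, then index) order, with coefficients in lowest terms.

~R = -e1 - 4*e2, and R ~R = 17, so R^-1 = ~R / (17).
R v = 37 - 12*e1 e2
Answer: 11/17*e1 - 160/17*e2


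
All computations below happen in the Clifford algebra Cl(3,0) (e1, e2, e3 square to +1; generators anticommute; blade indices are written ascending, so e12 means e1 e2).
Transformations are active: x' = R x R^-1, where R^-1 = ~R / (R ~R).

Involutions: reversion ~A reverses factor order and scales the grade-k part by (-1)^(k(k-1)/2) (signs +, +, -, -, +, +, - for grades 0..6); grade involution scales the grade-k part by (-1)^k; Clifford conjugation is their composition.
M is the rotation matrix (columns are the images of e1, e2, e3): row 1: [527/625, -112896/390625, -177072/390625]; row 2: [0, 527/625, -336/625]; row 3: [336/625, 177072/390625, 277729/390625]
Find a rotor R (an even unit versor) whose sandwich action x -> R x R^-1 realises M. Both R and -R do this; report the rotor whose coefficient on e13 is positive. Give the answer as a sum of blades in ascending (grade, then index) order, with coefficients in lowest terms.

Method: write R = a + b12*e12 + b13*e13 + b23*e23 with a^2 + b12^2 + b13^2 + b23^2 = 1 (so R^-1 = ~R). Expanding the columns R e_j ~R gives tr M = 4a^2 - 1 and, from the antisymmetric part, M21 - M12 = -4a*b12, M13 - M31 = 4a*b13, M32 - M23 = -4a*b23.
Here tr M = 936479/390625, so a^2 = (1 + tr M)/4 = 331776/390625 and a = ±576/625. Taking a = 576/625: M21 - M12 = 112896/390625, M13 - M31 = -387072/390625, M32 - M23 = 387072/390625, giving b12 = -49/625, b13 = -168/625, b23 = -168/625, i.e. R = 576/625 - 49/625*e12 - 168/625*e13 - 168/625*e23.
Its e13 coefficient is negative, so report the other preimage -R.
Answer: -576/625 + 49/625*e12 + 168/625*e13 + 168/625*e23. Key observation: the double cover Spin(3) -> SO(3) sends R and -R to the same matrix (trace 936479/390625 here), so the stated sign of the e13 coefficient is what selects one sheet.


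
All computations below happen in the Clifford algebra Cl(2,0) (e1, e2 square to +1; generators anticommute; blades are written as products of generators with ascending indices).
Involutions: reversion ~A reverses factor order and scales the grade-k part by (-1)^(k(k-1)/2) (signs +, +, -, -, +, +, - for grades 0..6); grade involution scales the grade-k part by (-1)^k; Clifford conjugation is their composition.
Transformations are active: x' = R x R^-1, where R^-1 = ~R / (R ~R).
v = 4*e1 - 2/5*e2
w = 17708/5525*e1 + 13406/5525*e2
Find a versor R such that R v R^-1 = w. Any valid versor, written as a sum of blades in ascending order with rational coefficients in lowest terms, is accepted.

Reasoning: v^2 = w^2 = 404/25 since conjugation preserves the quadratic form; R = v + w = 39808/5525*e1 + 11196/5525*e2 is then valid when invertible, keeping its own part and reversing (v - w)/2.
Answer: 39808/5525*e1 + 11196/5525*e2


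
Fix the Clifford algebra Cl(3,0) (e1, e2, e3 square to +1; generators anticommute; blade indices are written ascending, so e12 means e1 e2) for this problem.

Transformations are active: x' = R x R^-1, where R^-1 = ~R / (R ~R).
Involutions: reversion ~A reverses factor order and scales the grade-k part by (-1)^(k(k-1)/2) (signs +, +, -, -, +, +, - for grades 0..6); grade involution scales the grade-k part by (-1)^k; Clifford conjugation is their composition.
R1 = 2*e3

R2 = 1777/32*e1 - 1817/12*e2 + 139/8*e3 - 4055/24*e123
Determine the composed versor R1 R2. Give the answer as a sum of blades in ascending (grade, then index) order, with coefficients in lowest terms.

Distribute over the terms of R1 (each basis-blade product reordered to ascending indices, repeated generators contracted through their squares):
(2*e3) R2 = 139/4 - 4055/12*e12 - 1777/16*e13 + 1817/6*e23
Answer: 139/4 - 4055/12*e12 - 1777/16*e13 + 1817/6*e23


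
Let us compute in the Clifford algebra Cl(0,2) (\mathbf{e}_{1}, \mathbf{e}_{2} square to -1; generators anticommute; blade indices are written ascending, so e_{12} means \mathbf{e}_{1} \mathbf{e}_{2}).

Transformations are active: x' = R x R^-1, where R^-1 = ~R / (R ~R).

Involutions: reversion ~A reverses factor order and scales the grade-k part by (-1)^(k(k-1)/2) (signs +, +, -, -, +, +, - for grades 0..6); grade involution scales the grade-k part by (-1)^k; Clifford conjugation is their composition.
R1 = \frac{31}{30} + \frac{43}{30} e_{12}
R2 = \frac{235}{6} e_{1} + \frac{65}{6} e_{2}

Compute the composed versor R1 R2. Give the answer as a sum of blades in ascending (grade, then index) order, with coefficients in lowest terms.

Distribute over the terms of R1 (each basis-blade product reordered to ascending indices, repeated generators contracted through their squares):
(\frac{31}{30}) R2 = \frac{1457}{36} e_{1} + \frac{403}{36} e_{2}
(\frac{43}{30} e_{12}) R2 = -\frac{559}{36} e_{1} + \frac{2021}{36} e_{2}
Summing the partial products and collecting blades:
Answer: \frac{449}{18} e_{1} + \frac{202}{3} e_{2}


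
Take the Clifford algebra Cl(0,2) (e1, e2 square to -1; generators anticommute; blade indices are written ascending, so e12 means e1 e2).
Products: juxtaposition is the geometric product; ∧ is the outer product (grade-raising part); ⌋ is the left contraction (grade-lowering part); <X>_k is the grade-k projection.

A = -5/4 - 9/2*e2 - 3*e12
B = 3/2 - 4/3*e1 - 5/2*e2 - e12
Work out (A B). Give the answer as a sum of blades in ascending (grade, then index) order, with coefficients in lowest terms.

step 1: -129/8 - 4/3*e1 + 3/8*e2 - 37/4*e12
Answer: -129/8 - 4/3*e1 + 3/8*e2 - 37/4*e12


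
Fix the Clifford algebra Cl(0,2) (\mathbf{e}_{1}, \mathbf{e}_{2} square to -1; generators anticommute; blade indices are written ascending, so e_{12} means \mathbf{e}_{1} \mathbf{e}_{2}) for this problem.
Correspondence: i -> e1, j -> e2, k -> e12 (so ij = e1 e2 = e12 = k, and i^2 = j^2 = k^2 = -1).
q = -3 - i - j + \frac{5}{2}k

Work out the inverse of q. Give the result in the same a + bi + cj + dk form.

In blades: q = -3 - e_{1} - e_{2} + \frac{5}{2} e_{12}.
With qbar = -3 + e_{1} + e_{2} - \frac{5}{2} e_{12} (scalar fixed, mapped units negated), q qbar = \frac{69}{4} (the sum of squared coefficients), so q^-1 = qbar / (\frac{69}{4}) = -\frac{4}{23} + \frac{4}{69} e_{1} + \frac{4}{69} e_{2} - \frac{10}{69} e_{12}; translating back:
Answer: -\frac{4}{23} + \frac{4}{69}i + \frac{4}{69}j - \frac{10}{69}k
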